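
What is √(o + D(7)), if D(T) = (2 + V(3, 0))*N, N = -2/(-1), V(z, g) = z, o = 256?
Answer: √266 ≈ 16.310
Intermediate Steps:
N = 2 (N = -2*(-1) = 2)
D(T) = 10 (D(T) = (2 + 3)*2 = 5*2 = 10)
√(o + D(7)) = √(256 + 10) = √266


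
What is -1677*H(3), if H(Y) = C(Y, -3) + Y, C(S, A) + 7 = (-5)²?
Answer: -35217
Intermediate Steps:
C(S, A) = 18 (C(S, A) = -7 + (-5)² = -7 + 25 = 18)
H(Y) = 18 + Y
-1677*H(3) = -1677*(18 + 3) = -1677*21 = -35217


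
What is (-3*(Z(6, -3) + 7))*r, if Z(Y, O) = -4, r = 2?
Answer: -18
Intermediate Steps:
(-3*(Z(6, -3) + 7))*r = -3*(-4 + 7)*2 = -3*3*2 = -9*2 = -18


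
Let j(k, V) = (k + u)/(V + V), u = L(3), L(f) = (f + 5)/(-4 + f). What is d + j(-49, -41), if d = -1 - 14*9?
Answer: -10357/82 ≈ -126.30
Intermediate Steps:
d = -127 (d = -1 - 126 = -127)
L(f) = (5 + f)/(-4 + f)
u = -8 (u = (5 + 3)/(-4 + 3) = 8/(-1) = -1*8 = -8)
j(k, V) = (-8 + k)/(2*V) (j(k, V) = (k - 8)/(V + V) = (-8 + k)/((2*V)) = (-8 + k)*(1/(2*V)) = (-8 + k)/(2*V))
d + j(-49, -41) = -127 + (½)*(-8 - 49)/(-41) = -127 + (½)*(-1/41)*(-57) = -127 + 57/82 = -10357/82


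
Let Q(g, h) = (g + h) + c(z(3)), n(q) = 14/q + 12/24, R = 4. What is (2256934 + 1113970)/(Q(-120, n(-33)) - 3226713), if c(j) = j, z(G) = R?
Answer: -222479664/212970709 ≈ -1.0446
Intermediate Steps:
z(G) = 4
n(q) = ½ + 14/q (n(q) = 14/q + 12*(1/24) = 14/q + ½ = ½ + 14/q)
Q(g, h) = 4 + g + h (Q(g, h) = (g + h) + 4 = 4 + g + h)
(2256934 + 1113970)/(Q(-120, n(-33)) - 3226713) = (2256934 + 1113970)/((4 - 120 + (½)*(28 - 33)/(-33)) - 3226713) = 3370904/((4 - 120 + (½)*(-1/33)*(-5)) - 3226713) = 3370904/((4 - 120 + 5/66) - 3226713) = 3370904/(-7651/66 - 3226713) = 3370904/(-212970709/66) = 3370904*(-66/212970709) = -222479664/212970709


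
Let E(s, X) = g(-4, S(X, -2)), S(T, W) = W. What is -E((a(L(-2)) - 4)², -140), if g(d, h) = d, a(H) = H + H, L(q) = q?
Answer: 4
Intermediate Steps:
a(H) = 2*H
E(s, X) = -4
-E((a(L(-2)) - 4)², -140) = -1*(-4) = 4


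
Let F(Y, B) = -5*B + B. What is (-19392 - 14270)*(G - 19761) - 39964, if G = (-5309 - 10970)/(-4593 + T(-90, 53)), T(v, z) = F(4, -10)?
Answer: 3027901902656/4553 ≈ 6.6503e+8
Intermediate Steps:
F(Y, B) = -4*B
T(v, z) = 40 (T(v, z) = -4*(-10) = 40)
G = 16279/4553 (G = (-5309 - 10970)/(-4593 + 40) = -16279/(-4553) = -16279*(-1/4553) = 16279/4553 ≈ 3.5754)
(-19392 - 14270)*(G - 19761) - 39964 = (-19392 - 14270)*(16279/4553 - 19761) - 39964 = -33662*(-89955554/4553) - 39964 = 3028083858748/4553 - 39964 = 3027901902656/4553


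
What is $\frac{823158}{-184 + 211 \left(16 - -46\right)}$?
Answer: $\frac{411579}{6449} \approx 63.821$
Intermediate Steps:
$\frac{823158}{-184 + 211 \left(16 - -46\right)} = \frac{823158}{-184 + 211 \left(16 + 46\right)} = \frac{823158}{-184 + 211 \cdot 62} = \frac{823158}{-184 + 13082} = \frac{823158}{12898} = 823158 \cdot \frac{1}{12898} = \frac{411579}{6449}$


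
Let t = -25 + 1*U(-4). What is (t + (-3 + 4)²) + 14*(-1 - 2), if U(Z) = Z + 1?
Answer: -69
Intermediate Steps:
U(Z) = 1 + Z
t = -28 (t = -25 + 1*(1 - 4) = -25 + 1*(-3) = -25 - 3 = -28)
(t + (-3 + 4)²) + 14*(-1 - 2) = (-28 + (-3 + 4)²) + 14*(-1 - 2) = (-28 + 1²) + 14*(-3) = (-28 + 1) - 42 = -27 - 42 = -69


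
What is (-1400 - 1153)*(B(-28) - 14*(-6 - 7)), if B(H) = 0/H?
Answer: -464646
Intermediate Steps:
B(H) = 0
(-1400 - 1153)*(B(-28) - 14*(-6 - 7)) = (-1400 - 1153)*(0 - 14*(-6 - 7)) = -2553*(0 - 14*(-13)) = -2553*(0 + 182) = -2553*182 = -464646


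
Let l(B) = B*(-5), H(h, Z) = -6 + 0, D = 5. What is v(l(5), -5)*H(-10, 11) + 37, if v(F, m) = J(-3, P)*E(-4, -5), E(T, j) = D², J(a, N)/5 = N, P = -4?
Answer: 3037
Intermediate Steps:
H(h, Z) = -6
l(B) = -5*B
J(a, N) = 5*N
E(T, j) = 25 (E(T, j) = 5² = 25)
v(F, m) = -500 (v(F, m) = (5*(-4))*25 = -20*25 = -500)
v(l(5), -5)*H(-10, 11) + 37 = -500*(-6) + 37 = 3000 + 37 = 3037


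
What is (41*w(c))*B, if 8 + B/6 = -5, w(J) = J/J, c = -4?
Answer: -3198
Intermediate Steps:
w(J) = 1
B = -78 (B = -48 + 6*(-5) = -48 - 30 = -78)
(41*w(c))*B = (41*1)*(-78) = 41*(-78) = -3198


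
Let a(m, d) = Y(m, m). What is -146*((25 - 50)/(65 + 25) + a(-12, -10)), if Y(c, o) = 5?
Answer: -6205/9 ≈ -689.44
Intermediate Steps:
a(m, d) = 5
-146*((25 - 50)/(65 + 25) + a(-12, -10)) = -146*((25 - 50)/(65 + 25) + 5) = -146*(-25/90 + 5) = -146*(-25*1/90 + 5) = -146*(-5/18 + 5) = -146*85/18 = -6205/9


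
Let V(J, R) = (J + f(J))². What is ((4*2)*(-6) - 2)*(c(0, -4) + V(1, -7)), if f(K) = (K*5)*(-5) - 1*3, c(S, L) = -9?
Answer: -36000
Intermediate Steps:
f(K) = -3 - 25*K (f(K) = (5*K)*(-5) - 3 = -25*K - 3 = -3 - 25*K)
V(J, R) = (-3 - 24*J)² (V(J, R) = (J + (-3 - 25*J))² = (-3 - 24*J)²)
((4*2)*(-6) - 2)*(c(0, -4) + V(1, -7)) = ((4*2)*(-6) - 2)*(-9 + 9*(1 + 8*1)²) = (8*(-6) - 2)*(-9 + 9*(1 + 8)²) = (-48 - 2)*(-9 + 9*9²) = -50*(-9 + 9*81) = -50*(-9 + 729) = -50*720 = -36000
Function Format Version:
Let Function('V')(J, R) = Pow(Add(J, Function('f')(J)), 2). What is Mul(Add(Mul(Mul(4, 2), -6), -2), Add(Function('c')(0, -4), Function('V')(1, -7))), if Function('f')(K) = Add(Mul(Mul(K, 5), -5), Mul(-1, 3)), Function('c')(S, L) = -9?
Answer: -36000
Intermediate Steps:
Function('f')(K) = Add(-3, Mul(-25, K)) (Function('f')(K) = Add(Mul(Mul(5, K), -5), -3) = Add(Mul(-25, K), -3) = Add(-3, Mul(-25, K)))
Function('V')(J, R) = Pow(Add(-3, Mul(-24, J)), 2) (Function('V')(J, R) = Pow(Add(J, Add(-3, Mul(-25, J))), 2) = Pow(Add(-3, Mul(-24, J)), 2))
Mul(Add(Mul(Mul(4, 2), -6), -2), Add(Function('c')(0, -4), Function('V')(1, -7))) = Mul(Add(Mul(Mul(4, 2), -6), -2), Add(-9, Mul(9, Pow(Add(1, Mul(8, 1)), 2)))) = Mul(Add(Mul(8, -6), -2), Add(-9, Mul(9, Pow(Add(1, 8), 2)))) = Mul(Add(-48, -2), Add(-9, Mul(9, Pow(9, 2)))) = Mul(-50, Add(-9, Mul(9, 81))) = Mul(-50, Add(-9, 729)) = Mul(-50, 720) = -36000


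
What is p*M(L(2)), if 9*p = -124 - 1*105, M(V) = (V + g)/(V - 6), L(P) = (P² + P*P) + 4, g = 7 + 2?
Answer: -1603/18 ≈ -89.056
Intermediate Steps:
g = 9
L(P) = 4 + 2*P² (L(P) = (P² + P²) + 4 = 2*P² + 4 = 4 + 2*P²)
M(V) = (9 + V)/(-6 + V) (M(V) = (V + 9)/(V - 6) = (9 + V)/(-6 + V))
p = -229/9 (p = (-124 - 1*105)/9 = (-124 - 105)/9 = (⅑)*(-229) = -229/9 ≈ -25.444)
p*M(L(2)) = -229*(9 + (4 + 2*2²))/(9*(-6 + (4 + 2*2²))) = -229*(9 + (4 + 2*4))/(9*(-6 + (4 + 2*4))) = -229*(9 + (4 + 8))/(9*(-6 + (4 + 8))) = -229*(9 + 12)/(9*(-6 + 12)) = -229*21/(9*6) = -229*21/54 = -229/9*7/2 = -1603/18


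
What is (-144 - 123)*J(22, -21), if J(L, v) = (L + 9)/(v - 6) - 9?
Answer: 24386/9 ≈ 2709.6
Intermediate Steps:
J(L, v) = -9 + (9 + L)/(-6 + v) (J(L, v) = (9 + L)/(-6 + v) - 9 = -9 + (9 + L)/(-6 + v))
(-144 - 123)*J(22, -21) = (-144 - 123)*((63 + 22 - 9*(-21))/(-6 - 21)) = -267*(63 + 22 + 189)/(-27) = -(-89)*274/9 = -267*(-274/27) = 24386/9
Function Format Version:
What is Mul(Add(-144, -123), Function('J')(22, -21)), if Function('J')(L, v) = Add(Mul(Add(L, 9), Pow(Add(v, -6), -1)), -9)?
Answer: Rational(24386, 9) ≈ 2709.6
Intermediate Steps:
Function('J')(L, v) = Add(-9, Mul(Pow(Add(-6, v), -1), Add(9, L))) (Function('J')(L, v) = Add(Mul(Add(9, L), Pow(Add(-6, v), -1)), -9) = Add(Mul(Pow(Add(-6, v), -1), Add(9, L)), -9) = Add(-9, Mul(Pow(Add(-6, v), -1), Add(9, L))))
Mul(Add(-144, -123), Function('J')(22, -21)) = Mul(Add(-144, -123), Mul(Pow(Add(-6, -21), -1), Add(63, 22, Mul(-9, -21)))) = Mul(-267, Mul(Pow(-27, -1), Add(63, 22, 189))) = Mul(-267, Mul(Rational(-1, 27), 274)) = Mul(-267, Rational(-274, 27)) = Rational(24386, 9)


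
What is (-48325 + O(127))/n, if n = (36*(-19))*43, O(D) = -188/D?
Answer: 2045821/1245108 ≈ 1.6431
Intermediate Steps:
n = -29412 (n = -684*43 = -29412)
(-48325 + O(127))/n = (-48325 - 188/127)/(-29412) = (-48325 - 188*1/127)*(-1/29412) = (-48325 - 188/127)*(-1/29412) = -6137463/127*(-1/29412) = 2045821/1245108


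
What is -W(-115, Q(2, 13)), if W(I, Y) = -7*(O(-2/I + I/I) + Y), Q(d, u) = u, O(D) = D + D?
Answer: 12103/115 ≈ 105.24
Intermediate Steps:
O(D) = 2*D
W(I, Y) = -14 - 7*Y + 28/I (W(I, Y) = -7*(2*(-2/I + I/I) + Y) = -7*(2*(-2/I + 1) + Y) = -7*(2*(1 - 2/I) + Y) = -7*((2 - 4/I) + Y) = -7*(2 + Y - 4/I) = -14 - 7*Y + 28/I)
-W(-115, Q(2, 13)) = -(-14 - 7*13 + 28/(-115)) = -(-14 - 91 + 28*(-1/115)) = -(-14 - 91 - 28/115) = -1*(-12103/115) = 12103/115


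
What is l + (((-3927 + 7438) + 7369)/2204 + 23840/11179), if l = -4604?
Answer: -28315389196/6159629 ≈ -4596.9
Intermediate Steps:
l + (((-3927 + 7438) + 7369)/2204 + 23840/11179) = -4604 + (((-3927 + 7438) + 7369)/2204 + 23840/11179) = -4604 + ((3511 + 7369)*(1/2204) + 23840*(1/11179)) = -4604 + (10880*(1/2204) + 23840/11179) = -4604 + (2720/551 + 23840/11179) = -4604 + 43542720/6159629 = -28315389196/6159629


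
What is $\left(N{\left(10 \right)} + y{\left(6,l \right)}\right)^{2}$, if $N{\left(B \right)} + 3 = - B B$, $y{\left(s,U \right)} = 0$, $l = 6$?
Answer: $10609$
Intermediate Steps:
$N{\left(B \right)} = -3 - B^{2}$ ($N{\left(B \right)} = -3 + - B B = -3 - B^{2}$)
$\left(N{\left(10 \right)} + y{\left(6,l \right)}\right)^{2} = \left(\left(-3 - 10^{2}\right) + 0\right)^{2} = \left(\left(-3 - 100\right) + 0\right)^{2} = \left(-103 + 0\right)^{2} = \left(-103\right)^{2} = 10609$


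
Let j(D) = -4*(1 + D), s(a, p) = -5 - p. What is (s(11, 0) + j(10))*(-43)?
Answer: 2107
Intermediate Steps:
j(D) = -4 - 4*D
(s(11, 0) + j(10))*(-43) = ((-5 - 1*0) + (-4 - 4*10))*(-43) = ((-5 + 0) + (-4 - 40))*(-43) = (-5 - 44)*(-43) = -49*(-43) = 2107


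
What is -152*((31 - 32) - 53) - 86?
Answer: 8122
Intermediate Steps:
-152*((31 - 32) - 53) - 86 = -152*(-1 - 53) - 86 = -152*(-54) - 86 = 8208 - 86 = 8122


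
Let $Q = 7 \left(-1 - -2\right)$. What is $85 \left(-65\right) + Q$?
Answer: $-5518$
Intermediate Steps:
$Q = 7$ ($Q = 7 \left(-1 + 2\right) = 7 \cdot 1 = 7$)
$85 \left(-65\right) + Q = 85 \left(-65\right) + 7 = -5525 + 7 = -5518$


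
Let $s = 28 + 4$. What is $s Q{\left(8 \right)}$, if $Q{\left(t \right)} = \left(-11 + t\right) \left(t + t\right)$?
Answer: $-1536$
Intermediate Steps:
$Q{\left(t \right)} = 2 t \left(-11 + t\right)$ ($Q{\left(t \right)} = \left(-11 + t\right) 2 t = 2 t \left(-11 + t\right)$)
$s = 32$
$s Q{\left(8 \right)} = 32 \cdot 2 \cdot 8 \left(-11 + 8\right) = 32 \cdot 2 \cdot 8 \left(-3\right) = 32 \left(-48\right) = -1536$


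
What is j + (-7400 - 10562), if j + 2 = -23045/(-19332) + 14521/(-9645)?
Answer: -1116524837969/62152380 ≈ -17964.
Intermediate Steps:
j = -143788409/62152380 (j = -2 + (-23045/(-19332) + 14521/(-9645)) = -2 + (-23045*(-1/19332) + 14521*(-1/9645)) = -2 + (23045/19332 - 14521/9645) = -2 - 19483649/62152380 = -143788409/62152380 ≈ -2.3135)
j + (-7400 - 10562) = -143788409/62152380 + (-7400 - 10562) = -143788409/62152380 - 17962 = -1116524837969/62152380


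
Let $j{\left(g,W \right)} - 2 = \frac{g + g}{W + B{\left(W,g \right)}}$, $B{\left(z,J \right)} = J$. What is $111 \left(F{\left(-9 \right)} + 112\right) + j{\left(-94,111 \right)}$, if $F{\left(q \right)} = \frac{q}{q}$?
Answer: $\frac{213077}{17} \approx 12534.0$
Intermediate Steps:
$F{\left(q \right)} = 1$
$j{\left(g,W \right)} = 2 + \frac{2 g}{W + g}$ ($j{\left(g,W \right)} = 2 + \frac{g + g}{W + g} = 2 + \frac{2 g}{W + g}$)
$111 \left(F{\left(-9 \right)} + 112\right) + j{\left(-94,111 \right)} = 111 \left(1 + 112\right) + \frac{2 \left(111 + 2 \left(-94\right)\right)}{111 - 94} = 111 \cdot 113 + \frac{2 \left(111 - 188\right)}{17} = 12543 + 2 \cdot \frac{1}{17} \left(-77\right) = 12543 - \frac{154}{17} = \frac{213077}{17}$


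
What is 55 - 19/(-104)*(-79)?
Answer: 4219/104 ≈ 40.567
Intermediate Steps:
55 - 19/(-104)*(-79) = 55 - 19*(-1/104)*(-79) = 55 + (19/104)*(-79) = 55 - 1501/104 = 4219/104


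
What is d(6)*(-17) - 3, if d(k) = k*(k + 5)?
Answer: -1125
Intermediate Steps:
d(k) = k*(5 + k)
d(6)*(-17) - 3 = (6*(5 + 6))*(-17) - 3 = (6*11)*(-17) - 3 = 66*(-17) - 3 = -1122 - 3 = -1125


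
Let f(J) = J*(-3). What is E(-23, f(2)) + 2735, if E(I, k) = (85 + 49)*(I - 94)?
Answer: -12943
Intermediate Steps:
f(J) = -3*J
E(I, k) = -12596 + 134*I (E(I, k) = 134*(-94 + I) = -12596 + 134*I)
E(-23, f(2)) + 2735 = (-12596 + 134*(-23)) + 2735 = (-12596 - 3082) + 2735 = -15678 + 2735 = -12943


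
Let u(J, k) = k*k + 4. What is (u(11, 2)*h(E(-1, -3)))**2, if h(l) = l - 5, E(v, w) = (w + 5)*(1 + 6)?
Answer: 5184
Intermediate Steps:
E(v, w) = 35 + 7*w (E(v, w) = (5 + w)*7 = 35 + 7*w)
u(J, k) = 4 + k**2 (u(J, k) = k**2 + 4 = 4 + k**2)
h(l) = -5 + l
(u(11, 2)*h(E(-1, -3)))**2 = ((4 + 2**2)*(-5 + (35 + 7*(-3))))**2 = ((4 + 4)*(-5 + (35 - 21)))**2 = (8*(-5 + 14))**2 = (8*9)**2 = 72**2 = 5184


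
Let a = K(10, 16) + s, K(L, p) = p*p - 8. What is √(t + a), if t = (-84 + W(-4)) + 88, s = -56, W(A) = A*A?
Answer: 2*√53 ≈ 14.560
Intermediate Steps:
W(A) = A²
K(L, p) = -8 + p² (K(L, p) = p² - 8 = -8 + p²)
a = 192 (a = (-8 + 16²) - 56 = (-8 + 256) - 56 = 248 - 56 = 192)
t = 20 (t = (-84 + (-4)²) + 88 = (-84 + 16) + 88 = -68 + 88 = 20)
√(t + a) = √(20 + 192) = √212 = 2*√53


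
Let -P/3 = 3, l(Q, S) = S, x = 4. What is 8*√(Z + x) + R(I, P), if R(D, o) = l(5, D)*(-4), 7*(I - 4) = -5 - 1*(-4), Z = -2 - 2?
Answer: -108/7 ≈ -15.429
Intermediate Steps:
P = -9 (P = -3*3 = -9)
Z = -4
I = 27/7 (I = 4 + (-5 - 1*(-4))/7 = 4 + (-5 + 4)/7 = 4 + (⅐)*(-1) = 4 - ⅐ = 27/7 ≈ 3.8571)
R(D, o) = -4*D (R(D, o) = D*(-4) = -4*D)
8*√(Z + x) + R(I, P) = 8*√(-4 + 4) - 4*27/7 = 8*√0 - 108/7 = 8*0 - 108/7 = 0 - 108/7 = -108/7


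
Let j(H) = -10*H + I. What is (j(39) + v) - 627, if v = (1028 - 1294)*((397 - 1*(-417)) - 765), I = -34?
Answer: -14085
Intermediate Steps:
j(H) = -34 - 10*H (j(H) = -10*H - 34 = -34 - 10*H)
v = -13034 (v = -266*((397 + 417) - 765) = -266*(814 - 765) = -266*49 = -13034)
(j(39) + v) - 627 = ((-34 - 10*39) - 13034) - 627 = ((-34 - 390) - 13034) - 627 = (-424 - 13034) - 627 = -13458 - 627 = -14085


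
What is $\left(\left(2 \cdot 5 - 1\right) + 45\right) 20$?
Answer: $1080$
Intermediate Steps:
$\left(\left(2 \cdot 5 - 1\right) + 45\right) 20 = \left(\left(10 - 1\right) + 45\right) 20 = \left(9 + 45\right) 20 = 54 \cdot 20 = 1080$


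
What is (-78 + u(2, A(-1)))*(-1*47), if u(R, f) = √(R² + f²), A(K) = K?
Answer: 3666 - 47*√5 ≈ 3560.9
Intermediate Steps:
(-78 + u(2, A(-1)))*(-1*47) = (-78 + √(2² + (-1)²))*(-1*47) = (-78 + √(4 + 1))*(-47) = (-78 + √5)*(-47) = 3666 - 47*√5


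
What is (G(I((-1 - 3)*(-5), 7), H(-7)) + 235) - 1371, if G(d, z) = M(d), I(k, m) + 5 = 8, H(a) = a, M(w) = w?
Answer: -1133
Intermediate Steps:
I(k, m) = 3 (I(k, m) = -5 + 8 = 3)
G(d, z) = d
(G(I((-1 - 3)*(-5), 7), H(-7)) + 235) - 1371 = (3 + 235) - 1371 = 238 - 1371 = -1133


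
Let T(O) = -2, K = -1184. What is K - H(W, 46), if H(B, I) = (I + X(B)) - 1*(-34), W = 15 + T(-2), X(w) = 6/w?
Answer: -16438/13 ≈ -1264.5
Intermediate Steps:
W = 13 (W = 15 - 2 = 13)
H(B, I) = 34 + I + 6/B (H(B, I) = (I + 6/B) - 1*(-34) = (I + 6/B) + 34 = 34 + I + 6/B)
K - H(W, 46) = -1184 - (34 + 46 + 6/13) = -1184 - 1*1046/13 = -1184 - 1046/13 = -16438/13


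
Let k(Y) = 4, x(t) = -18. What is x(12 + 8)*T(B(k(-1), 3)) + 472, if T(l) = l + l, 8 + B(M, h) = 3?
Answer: 652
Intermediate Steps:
B(M, h) = -5 (B(M, h) = -8 + 3 = -5)
T(l) = 2*l
x(12 + 8)*T(B(k(-1), 3)) + 472 = -36*(-5) + 472 = -18*(-10) + 472 = 180 + 472 = 652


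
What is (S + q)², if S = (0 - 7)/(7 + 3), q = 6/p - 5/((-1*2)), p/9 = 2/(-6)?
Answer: 1/25 ≈ 0.040000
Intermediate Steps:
p = -3 (p = 9*(2/(-6)) = 9*(2*(-⅙)) = 9*(-⅓) = -3)
q = ½ (q = 6/(-3) - 5/((-1*2)) = 6*(-⅓) - 5/(-2) = -2 - 5*(-½) = -2 + 5/2 = ½ ≈ 0.50000)
S = -7/10 ≈ -0.70000
(S + q)² = (-7/10 + ½)² = (-⅕)² = 1/25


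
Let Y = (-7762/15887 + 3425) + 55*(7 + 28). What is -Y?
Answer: -84987688/15887 ≈ -5349.5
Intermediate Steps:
Y = 84987688/15887 (Y = (-7762*1/15887 + 3425) + 55*35 = (-7762/15887 + 3425) + 1925 = 54405213/15887 + 1925 = 84987688/15887 ≈ 5349.5)
-Y = -1*84987688/15887 = -84987688/15887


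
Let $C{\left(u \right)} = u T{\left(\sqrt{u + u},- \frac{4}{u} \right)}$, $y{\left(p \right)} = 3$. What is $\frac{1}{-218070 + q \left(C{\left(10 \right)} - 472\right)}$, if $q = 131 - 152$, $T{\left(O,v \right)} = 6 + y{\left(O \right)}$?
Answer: $- \frac{1}{210048} \approx -4.7608 \cdot 10^{-6}$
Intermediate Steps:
$T{\left(O,v \right)} = 9$ ($T{\left(O,v \right)} = 6 + 3 = 9$)
$C{\left(u \right)} = 9 u$ ($C{\left(u \right)} = u 9 = 9 u$)
$q = -21$ ($q = 131 - 152 = -21$)
$\frac{1}{-218070 + q \left(C{\left(10 \right)} - 472\right)} = \frac{1}{-218070 - 21 \left(9 \cdot 10 - 472\right)} = \frac{1}{-218070 - 21 \left(90 - 472\right)} = \frac{1}{-218070 - -8022} = \frac{1}{-218070 + 8022} = \frac{1}{-210048} = - \frac{1}{210048}$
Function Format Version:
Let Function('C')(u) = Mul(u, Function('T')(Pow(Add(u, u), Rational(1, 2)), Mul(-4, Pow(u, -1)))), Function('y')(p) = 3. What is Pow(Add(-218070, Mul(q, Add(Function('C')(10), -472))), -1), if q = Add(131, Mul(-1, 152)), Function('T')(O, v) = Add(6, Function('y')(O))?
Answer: Rational(-1, 210048) ≈ -4.7608e-6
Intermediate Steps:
Function('T')(O, v) = 9 (Function('T')(O, v) = Add(6, 3) = 9)
Function('C')(u) = Mul(9, u) (Function('C')(u) = Mul(u, 9) = Mul(9, u))
q = -21 (q = Add(131, -152) = -21)
Pow(Add(-218070, Mul(q, Add(Function('C')(10), -472))), -1) = Pow(Add(-218070, Mul(-21, Add(Mul(9, 10), -472))), -1) = Pow(Add(-218070, Mul(-21, Add(90, -472))), -1) = Pow(Add(-218070, Mul(-21, -382)), -1) = Pow(Add(-218070, 8022), -1) = Pow(-210048, -1) = Rational(-1, 210048)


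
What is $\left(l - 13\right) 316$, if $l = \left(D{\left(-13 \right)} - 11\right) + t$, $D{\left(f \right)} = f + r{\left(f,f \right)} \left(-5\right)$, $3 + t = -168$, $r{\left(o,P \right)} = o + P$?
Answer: $-24648$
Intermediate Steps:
$r{\left(o,P \right)} = P + o$
$t = -171$ ($t = -3 - 168 = -171$)
$D{\left(f \right)} = - 9 f$ ($D{\left(f \right)} = f + \left(f + f\right) \left(-5\right) = f + 2 f \left(-5\right) = f - 10 f = - 9 f$)
$l = -65$ ($l = \left(\left(-9\right) \left(-13\right) - 11\right) - 171 = \left(117 - 11\right) - 171 = 106 - 171 = -65$)
$\left(l - 13\right) 316 = \left(-65 - 13\right) 316 = \left(-78\right) 316 = -24648$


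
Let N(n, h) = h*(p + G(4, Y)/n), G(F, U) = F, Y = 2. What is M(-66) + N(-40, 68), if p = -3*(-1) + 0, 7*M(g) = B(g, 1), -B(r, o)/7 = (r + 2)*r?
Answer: -20134/5 ≈ -4026.8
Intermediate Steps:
B(r, o) = -7*r*(2 + r) (B(r, o) = -7*(r + 2)*r = -7*(2 + r)*r = -7*r*(2 + r))
M(g) = -g*(2 + g) (M(g) = (-7*g*(2 + g))/7 = -g*(2 + g))
p = 3 (p = 3 + 0 = 3)
N(n, h) = h*(3 + 4/n)
M(-66) + N(-40, 68) = -1*(-66)*(2 - 66) + 68*(4 + 3*(-40))/(-40) = -1*(-66)*(-64) + 68*(-1/40)*(4 - 120) = -4224 + 68*(-1/40)*(-116) = -4224 + 986/5 = -20134/5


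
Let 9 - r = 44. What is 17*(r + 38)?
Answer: 51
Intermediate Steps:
r = -35 (r = 9 - 1*44 = 9 - 44 = -35)
17*(r + 38) = 17*(-35 + 38) = 17*3 = 51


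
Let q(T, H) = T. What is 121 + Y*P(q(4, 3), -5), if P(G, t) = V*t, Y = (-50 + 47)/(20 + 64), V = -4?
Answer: 842/7 ≈ 120.29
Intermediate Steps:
Y = -1/28 (Y = -3/84 = -3*1/84 = -1/28 ≈ -0.035714)
P(G, t) = -4*t
121 + Y*P(q(4, 3), -5) = 121 - (-1)*(-5)/7 = 121 - 1/28*20 = 121 - 5/7 = 842/7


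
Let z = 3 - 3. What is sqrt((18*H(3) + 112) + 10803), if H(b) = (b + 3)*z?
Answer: sqrt(10915) ≈ 104.47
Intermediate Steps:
z = 0
H(b) = 0 (H(b) = (b + 3)*0 = (3 + b)*0 = 0)
sqrt((18*H(3) + 112) + 10803) = sqrt((18*0 + 112) + 10803) = sqrt((0 + 112) + 10803) = sqrt(112 + 10803) = sqrt(10915)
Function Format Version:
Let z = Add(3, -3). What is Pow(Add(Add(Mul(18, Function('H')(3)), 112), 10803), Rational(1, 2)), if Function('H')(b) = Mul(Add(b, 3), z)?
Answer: Pow(10915, Rational(1, 2)) ≈ 104.47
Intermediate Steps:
z = 0
Function('H')(b) = 0 (Function('H')(b) = Mul(Add(b, 3), 0) = Mul(Add(3, b), 0) = 0)
Pow(Add(Add(Mul(18, Function('H')(3)), 112), 10803), Rational(1, 2)) = Pow(Add(Add(Mul(18, 0), 112), 10803), Rational(1, 2)) = Pow(Add(Add(0, 112), 10803), Rational(1, 2)) = Pow(Add(112, 10803), Rational(1, 2)) = Pow(10915, Rational(1, 2))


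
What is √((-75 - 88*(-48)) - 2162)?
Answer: √1987 ≈ 44.576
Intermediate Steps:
√((-75 - 88*(-48)) - 2162) = √((-75 + 4224) - 2162) = √(4149 - 2162) = √1987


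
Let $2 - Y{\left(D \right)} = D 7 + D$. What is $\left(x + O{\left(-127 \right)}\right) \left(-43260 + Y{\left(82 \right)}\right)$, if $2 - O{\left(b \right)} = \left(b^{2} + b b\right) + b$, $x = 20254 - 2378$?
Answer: $625906242$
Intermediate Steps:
$x = 17876$ ($x = 20254 - 2378 = 17876$)
$O{\left(b \right)} = 2 - b - 2 b^{2}$ ($O{\left(b \right)} = 2 - \left(\left(b^{2} + b b\right) + b\right) = 2 - \left(\left(b^{2} + b^{2}\right) + b\right) = 2 - \left(2 b^{2} + b\right) = 2 - \left(b + 2 b^{2}\right) = 2 - b - 2 b^{2}$)
$Y{\left(D \right)} = 2 - 8 D$ ($Y{\left(D \right)} = 2 - \left(D 7 + D\right) = 2 - \left(7 D + D\right) = 2 - 8 D$)
$\left(x + O{\left(-127 \right)}\right) \left(-43260 + Y{\left(82 \right)}\right) = \left(17876 - \left(-129 + 32258\right)\right) \left(-43260 + \left(2 - 656\right)\right) = \left(17876 + \left(2 + 127 - 32258\right)\right) \left(-43260 + \left(2 - 656\right)\right) = \left(17876 + \left(2 + 127 - 32258\right)\right) \left(-43260 - 654\right) = \left(17876 - 32129\right) \left(-43914\right) = \left(-14253\right) \left(-43914\right) = 625906242$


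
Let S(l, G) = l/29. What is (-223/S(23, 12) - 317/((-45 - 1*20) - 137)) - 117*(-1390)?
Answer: 754279937/4646 ≈ 1.6235e+5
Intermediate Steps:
S(l, G) = l/29 (S(l, G) = l*(1/29) = l/29)
(-223/S(23, 12) - 317/((-45 - 1*20) - 137)) - 117*(-1390) = (-223/((1/29)*23) - 317/((-45 - 1*20) - 137)) - 117*(-1390) = (-223/23/29 - 317/((-45 - 20) - 137)) + 162630 = (-223*29/23 - 317/(-65 - 137)) + 162630 = (-6467/23 - 317/(-202)) + 162630 = (-6467/23 - 317*(-1/202)) + 162630 = (-6467/23 + 317/202) + 162630 = -1299043/4646 + 162630 = 754279937/4646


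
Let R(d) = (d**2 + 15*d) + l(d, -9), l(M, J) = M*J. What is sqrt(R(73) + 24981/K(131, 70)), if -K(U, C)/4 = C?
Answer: sqrt(111284530)/140 ≈ 75.351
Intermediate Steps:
l(M, J) = J*M
K(U, C) = -4*C
R(d) = d**2 + 6*d (R(d) = (d**2 + 15*d) - 9*d = d**2 + 6*d)
sqrt(R(73) + 24981/K(131, 70)) = sqrt(73*(6 + 73) + 24981/((-4*70))) = sqrt(73*79 + 24981/(-280)) = sqrt(5767 + 24981*(-1/280)) = sqrt(5767 - 24981/280) = sqrt(1589779/280) = sqrt(111284530)/140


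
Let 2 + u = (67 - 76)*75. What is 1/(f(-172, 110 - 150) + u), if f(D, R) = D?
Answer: -1/849 ≈ -0.0011779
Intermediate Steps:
u = -677 (u = -2 + (67 - 76)*75 = -2 - 9*75 = -2 - 675 = -677)
1/(f(-172, 110 - 150) + u) = 1/(-172 - 677) = 1/(-849) = -1/849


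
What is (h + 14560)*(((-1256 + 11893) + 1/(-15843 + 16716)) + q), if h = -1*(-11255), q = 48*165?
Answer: 139403254510/291 ≈ 4.7905e+8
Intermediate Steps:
q = 7920
h = 11255
(h + 14560)*(((-1256 + 11893) + 1/(-15843 + 16716)) + q) = (11255 + 14560)*(((-1256 + 11893) + 1/(-15843 + 16716)) + 7920) = 25815*((10637 + 1/873) + 7920) = 25815*(9286102/873 + 7920) = 25815*(16200262/873) = 139403254510/291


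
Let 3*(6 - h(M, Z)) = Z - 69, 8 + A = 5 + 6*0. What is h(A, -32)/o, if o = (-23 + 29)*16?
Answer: 119/288 ≈ 0.41319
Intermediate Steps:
A = -3 (A = -8 + (5 + 6*0) = -8 + (5 + 0) = -8 + 5 = -3)
h(M, Z) = 29 - Z/3 (h(M, Z) = 6 - (Z - 69)/3 = 6 - (-69 + Z)/3 = 6 + (23 - Z/3) = 29 - Z/3)
o = 96 (o = 6*16 = 96)
h(A, -32)/o = (29 - 1/3*(-32))/96 = (29 + 32/3)*(1/96) = (119/3)*(1/96) = 119/288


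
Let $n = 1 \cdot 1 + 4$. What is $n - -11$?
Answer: $16$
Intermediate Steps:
$n = 5$ ($n = 1 + 4 = 5$)
$n - -11 = 5 - -11 = 5 + 11 = 16$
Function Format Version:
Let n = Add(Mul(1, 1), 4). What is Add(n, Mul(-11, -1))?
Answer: 16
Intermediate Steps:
n = 5 (n = Add(1, 4) = 5)
Add(n, Mul(-11, -1)) = Add(5, Mul(-11, -1)) = Add(5, 11) = 16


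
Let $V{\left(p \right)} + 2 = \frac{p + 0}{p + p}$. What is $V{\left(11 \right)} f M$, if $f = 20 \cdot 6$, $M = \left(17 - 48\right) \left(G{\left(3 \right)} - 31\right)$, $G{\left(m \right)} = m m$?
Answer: $-122760$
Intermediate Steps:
$G{\left(m \right)} = m^{2}$
$V{\left(p \right)} = - \frac{3}{2}$ ($V{\left(p \right)} = -2 + \frac{p + 0}{p + p} = -2 + \frac{p}{2 p} = -2 + p \frac{1}{2 p} = -2 + \frac{1}{2} = - \frac{3}{2}$)
$M = 682$ ($M = \left(17 - 48\right) \left(3^{2} - 31\right) = - 31 \left(9 - 31\right) = \left(-31\right) \left(-22\right) = 682$)
$f = 120$
$V{\left(11 \right)} f M = \left(- \frac{3}{2}\right) 120 \cdot 682 = \left(-180\right) 682 = -122760$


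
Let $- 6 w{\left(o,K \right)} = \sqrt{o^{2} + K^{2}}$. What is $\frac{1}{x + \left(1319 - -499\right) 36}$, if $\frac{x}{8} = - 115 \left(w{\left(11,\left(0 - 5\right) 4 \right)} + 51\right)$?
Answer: $\frac{10422}{186208591} - \frac{345 \sqrt{521}}{744834364} \approx 4.5397 \cdot 10^{-5}$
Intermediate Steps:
$w{\left(o,K \right)} = - \frac{\sqrt{K^{2} + o^{2}}}{6}$ ($w{\left(o,K \right)} = - \frac{\sqrt{o^{2} + K^{2}}}{6} = - \frac{\sqrt{K^{2} + o^{2}}}{6}$)
$x = -46920 + \frac{460 \sqrt{521}}{3}$ ($x = 8 \left(- 115 \left(- \frac{\sqrt{\left(\left(0 - 5\right) 4\right)^{2} + 11^{2}}}{6} + 51\right)\right) = 8 \left(- 115 \left(- \frac{\sqrt{\left(\left(-5\right) 4\right)^{2} + 121}}{6} + 51\right)\right) = 8 \left(- 115 \left(- \frac{\sqrt{\left(-20\right)^{2} + 121}}{6} + 51\right)\right) = 8 \left(- 115 \left(- \frac{\sqrt{400 + 121}}{6} + 51\right)\right) = 8 \left(- 115 \left(- \frac{\sqrt{521}}{6} + 51\right)\right) = 8 \left(- 115 \left(51 - \frac{\sqrt{521}}{6}\right)\right) = 8 \left(-5865 + \frac{115 \sqrt{521}}{6}\right) = -46920 + \frac{460 \sqrt{521}}{3} \approx -43420.0$)
$\frac{1}{x + \left(1319 - -499\right) 36} = \frac{1}{\left(-46920 + \frac{460 \sqrt{521}}{3}\right) + \left(1319 - -499\right) 36} = \frac{1}{\left(-46920 + \frac{460 \sqrt{521}}{3}\right) + \left(1319 + 499\right) 36} = \frac{1}{\left(-46920 + \frac{460 \sqrt{521}}{3}\right) + 1818 \cdot 36} = \frac{1}{\left(-46920 + \frac{460 \sqrt{521}}{3}\right) + 65448} = \frac{1}{18528 + \frac{460 \sqrt{521}}{3}}$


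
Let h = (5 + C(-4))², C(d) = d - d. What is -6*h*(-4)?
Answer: 600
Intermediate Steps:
C(d) = 0
h = 25 (h = (5 + 0)² = 5² = 25)
-6*h*(-4) = -6*25*(-4) = -150*(-4) = 600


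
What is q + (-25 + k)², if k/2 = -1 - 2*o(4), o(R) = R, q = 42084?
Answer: 43933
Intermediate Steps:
k = -18 (k = 2*(-1 - 2*4) = 2*(-1 - 8) = 2*(-9) = -18)
q + (-25 + k)² = 42084 + (-25 - 18)² = 42084 + (-43)² = 42084 + 1849 = 43933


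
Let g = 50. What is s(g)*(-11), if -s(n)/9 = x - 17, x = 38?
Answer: 2079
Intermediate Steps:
s(n) = -189 (s(n) = -9*(38 - 17) = -9*21 = -189)
s(g)*(-11) = -189*(-11) = 2079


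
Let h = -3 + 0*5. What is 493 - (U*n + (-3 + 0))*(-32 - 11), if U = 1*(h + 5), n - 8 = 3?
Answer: 1310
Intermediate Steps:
n = 11 (n = 8 + 3 = 11)
h = -3 (h = -3 + 0 = -3)
U = 2 (U = 1*(-3 + 5) = 1*2 = 2)
493 - (U*n + (-3 + 0))*(-32 - 11) = 493 - (2*11 + (-3 + 0))*(-32 - 11) = 493 - (22 - 3)*(-43) = 493 - 19*(-43) = 493 - 1*(-817) = 493 + 817 = 1310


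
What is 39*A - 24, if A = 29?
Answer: 1107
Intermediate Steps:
39*A - 24 = 39*29 - 24 = 1131 - 24 = 1107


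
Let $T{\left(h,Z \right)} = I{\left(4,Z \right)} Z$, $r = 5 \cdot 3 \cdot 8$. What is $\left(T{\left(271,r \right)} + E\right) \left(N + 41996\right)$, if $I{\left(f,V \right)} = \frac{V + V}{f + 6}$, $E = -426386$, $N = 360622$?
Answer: $-170511138708$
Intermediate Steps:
$I{\left(f,V \right)} = \frac{2 V}{6 + f}$
$r = 120$ ($r = 15 \cdot 8 = 120$)
$T{\left(h,Z \right)} = \frac{Z^{2}}{5}$ ($T{\left(h,Z \right)} = \frac{2 Z}{6 + 4} Z = \frac{2 Z}{10} Z = 2 Z \frac{1}{10} Z = \frac{Z}{5} Z = \frac{Z^{2}}{5}$)
$\left(T{\left(271,r \right)} + E\right) \left(N + 41996\right) = \left(\frac{120^{2}}{5} - 426386\right) \left(360622 + 41996\right) = \left(\frac{1}{5} \cdot 14400 - 426386\right) 402618 = \left(2880 - 426386\right) 402618 = \left(-423506\right) 402618 = -170511138708$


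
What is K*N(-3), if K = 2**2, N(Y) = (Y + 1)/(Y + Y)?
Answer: 4/3 ≈ 1.3333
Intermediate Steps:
N(Y) = (1 + Y)/(2*Y) (N(Y) = (1 + Y)/((2*Y)) = (1 + Y)*(1/(2*Y)) = (1 + Y)/(2*Y))
K = 4
K*N(-3) = 4*((1/2)*(1 - 3)/(-3)) = 4*((1/2)*(-1/3)*(-2)) = 4*(1/3) = 4/3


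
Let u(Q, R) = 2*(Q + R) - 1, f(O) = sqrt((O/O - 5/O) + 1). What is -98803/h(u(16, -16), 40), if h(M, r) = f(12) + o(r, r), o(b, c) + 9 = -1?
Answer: 11856360/1181 + 197606*sqrt(57)/1181 ≈ 11303.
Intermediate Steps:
o(b, c) = -10 (o(b, c) = -9 - 1 = -10)
f(O) = sqrt(2 - 5/O) (f(O) = sqrt((1 - 5/O) + 1) = sqrt(2 - 5/O))
u(Q, R) = -1 + 2*Q + 2*R (u(Q, R) = (2*Q + 2*R) - 1 = -1 + 2*Q + 2*R)
h(M, r) = -10 + sqrt(57)/6 (h(M, r) = sqrt(2 - 5/12) - 10 = sqrt(19/12) - 10 = sqrt(57)/6 - 10 = -10 + sqrt(57)/6)
-98803/h(u(16, -16), 40) = -98803/(-10 + sqrt(57)/6)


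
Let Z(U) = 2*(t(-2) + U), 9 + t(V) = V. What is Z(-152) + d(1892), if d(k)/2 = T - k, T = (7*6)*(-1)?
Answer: -4194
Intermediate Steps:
t(V) = -9 + V
T = -42 (T = 42*(-1) = -42)
d(k) = -84 - 2*k (d(k) = 2*(-42 - k) = -84 - 2*k)
Z(U) = -22 + 2*U (Z(U) = 2*((-9 - 2) + U) = 2*(-11 + U) = -22 + 2*U)
Z(-152) + d(1892) = (-22 + 2*(-152)) + (-84 - 2*1892) = (-22 - 304) + (-84 - 3784) = -326 - 3868 = -4194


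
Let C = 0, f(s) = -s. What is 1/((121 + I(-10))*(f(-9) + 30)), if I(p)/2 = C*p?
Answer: 1/4719 ≈ 0.00021191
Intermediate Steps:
I(p) = 0 (I(p) = 2*(0*p) = 2*0 = 0)
1/((121 + I(-10))*(f(-9) + 30)) = 1/((121 + 0)*(-1*(-9) + 30)) = 1/(121*(9 + 30)) = 1/(121*39) = 1/4719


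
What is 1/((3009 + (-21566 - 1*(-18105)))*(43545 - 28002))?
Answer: -1/7025436 ≈ -1.4234e-7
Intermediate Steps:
1/((3009 + (-21566 - 1*(-18105)))*(43545 - 28002)) = 1/((3009 + (-21566 + 18105))*15543) = 1/((3009 - 3461)*15543) = 1/(-452*15543) = 1/(-7025436) = -1/7025436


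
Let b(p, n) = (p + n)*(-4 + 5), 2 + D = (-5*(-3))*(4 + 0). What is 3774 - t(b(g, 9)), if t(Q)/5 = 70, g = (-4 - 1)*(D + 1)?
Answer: 3424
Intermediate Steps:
D = 58 (D = -2 + (-5*(-3))*(4 + 0) = -2 + 15*4 = -2 + 60 = 58)
g = -295 (g = (-4 - 1)*(58 + 1) = -5*59 = -295)
b(p, n) = n + p (b(p, n) = (n + p)*1 = n + p)
t(Q) = 350 (t(Q) = 5*70 = 350)
3774 - t(b(g, 9)) = 3774 - 1*350 = 3774 - 350 = 3424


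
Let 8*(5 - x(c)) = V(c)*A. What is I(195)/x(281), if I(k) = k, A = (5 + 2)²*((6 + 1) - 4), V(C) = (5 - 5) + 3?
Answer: -1560/401 ≈ -3.8903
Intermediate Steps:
V(C) = 3 (V(C) = 0 + 3 = 3)
A = 147 (A = 7²*(7 - 4) = 49*3 = 147)
x(c) = -401/8 (x(c) = 5 - 3*147/8 = 5 - ⅛*441 = 5 - 441/8 = -401/8)
I(195)/x(281) = 195/(-401/8) = 195*(-8/401) = -1560/401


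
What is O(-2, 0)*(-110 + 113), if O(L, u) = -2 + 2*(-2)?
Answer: -18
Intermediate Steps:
O(L, u) = -6 (O(L, u) = -2 - 4 = -6)
O(-2, 0)*(-110 + 113) = -6*(-110 + 113) = -6*3 = -18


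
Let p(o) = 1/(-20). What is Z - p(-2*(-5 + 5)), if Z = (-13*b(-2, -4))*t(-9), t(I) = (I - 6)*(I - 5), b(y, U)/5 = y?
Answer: 546001/20 ≈ 27300.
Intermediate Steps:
b(y, U) = 5*y
p(o) = -1/20
t(I) = (-6 + I)*(-5 + I)
Z = 27300 (Z = (-65*(-2))*(30 + (-9)² - 11*(-9)) = (-13*(-10))*(30 + 81 + 99) = 130*210 = 27300)
Z - p(-2*(-5 + 5)) = 27300 - 1*(-1/20) = 27300 + 1/20 = 546001/20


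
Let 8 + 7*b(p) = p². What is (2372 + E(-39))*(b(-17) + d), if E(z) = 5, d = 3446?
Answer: 58005931/7 ≈ 8.2866e+6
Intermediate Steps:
b(p) = -8/7 + p²/7
(2372 + E(-39))*(b(-17) + d) = (2372 + 5)*((-8/7 + (⅐)*(-17)²) + 3446) = 2377*((-8/7 + (⅐)*289) + 3446) = 2377*((-8/7 + 289/7) + 3446) = 2377*(281/7 + 3446) = 2377*(24403/7) = 58005931/7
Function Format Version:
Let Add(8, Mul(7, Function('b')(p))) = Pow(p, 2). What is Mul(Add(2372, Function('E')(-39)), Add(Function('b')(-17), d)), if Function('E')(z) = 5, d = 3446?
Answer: Rational(58005931, 7) ≈ 8.2866e+6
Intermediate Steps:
Function('b')(p) = Add(Rational(-8, 7), Mul(Rational(1, 7), Pow(p, 2)))
Mul(Add(2372, Function('E')(-39)), Add(Function('b')(-17), d)) = Mul(Add(2372, 5), Add(Add(Rational(-8, 7), Mul(Rational(1, 7), Pow(-17, 2))), 3446)) = Mul(2377, Add(Add(Rational(-8, 7), Mul(Rational(1, 7), 289)), 3446)) = Mul(2377, Add(Add(Rational(-8, 7), Rational(289, 7)), 3446)) = Mul(2377, Add(Rational(281, 7), 3446)) = Mul(2377, Rational(24403, 7)) = Rational(58005931, 7)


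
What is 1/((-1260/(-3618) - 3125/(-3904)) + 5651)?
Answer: 784704/4435263709 ≈ 0.00017692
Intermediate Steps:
1/((-1260/(-3618) - 3125/(-3904)) + 5651) = 1/((-1260*(-1/3618) - 3125*(-1/3904)) + 5651) = 1/((70/201 + 3125/3904) + 5651) = 1/(901405/784704 + 5651) = 1/(4435263709/784704) = 784704/4435263709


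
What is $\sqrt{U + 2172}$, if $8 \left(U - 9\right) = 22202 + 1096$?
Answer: $\frac{\sqrt{20373}}{2} \approx 71.367$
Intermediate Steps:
$U = \frac{11685}{4}$ ($U = 9 + \frac{22202 + 1096}{8} = 9 + \frac{1}{8} \cdot 23298 = 9 + \frac{11649}{4} = \frac{11685}{4} \approx 2921.3$)
$\sqrt{U + 2172} = \sqrt{\frac{11685}{4} + 2172} = \sqrt{\frac{20373}{4}} = \frac{\sqrt{20373}}{2}$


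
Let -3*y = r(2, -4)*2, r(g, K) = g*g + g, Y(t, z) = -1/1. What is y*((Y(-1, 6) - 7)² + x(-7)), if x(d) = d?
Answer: -228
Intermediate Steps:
Y(t, z) = -1 (Y(t, z) = -1*1 = -1)
r(g, K) = g + g² (r(g, K) = g² + g = g + g²)
y = -4 (y = -2*(1 + 2)*2/3 = -2*3*2/3 = -2*2 = -⅓*12 = -4)
y*((Y(-1, 6) - 7)² + x(-7)) = -4*((-1 - 7)² - 7) = -4*((-8)² - 7) = -4*(64 - 7) = -4*57 = -228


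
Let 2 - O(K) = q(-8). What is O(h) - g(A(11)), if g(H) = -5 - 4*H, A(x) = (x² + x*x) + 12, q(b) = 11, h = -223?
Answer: 1012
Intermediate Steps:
A(x) = 12 + 2*x² (A(x) = (x² + x²) + 12 = 2*x² + 12 = 12 + 2*x²)
O(K) = -9 (O(K) = 2 - 1*11 = 2 - 11 = -9)
O(h) - g(A(11)) = -9 - (-5 - 4*(12 + 2*11²)) = -9 - (-5 - 4*(12 + 2*121)) = -9 - (-5 - 4*(12 + 242)) = -9 - (-5 - 4*254) = -9 - (-5 - 1016) = -9 - 1*(-1021) = -9 + 1021 = 1012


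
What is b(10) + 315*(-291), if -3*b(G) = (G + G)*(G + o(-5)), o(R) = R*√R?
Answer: -275195/3 + 100*I*√5/3 ≈ -91732.0 + 74.536*I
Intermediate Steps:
o(R) = R^(3/2)
b(G) = -2*G*(G - 5*I*√5)/3 (b(G) = -(G + G)*(G + (-5)^(3/2))/3 = -2*G*(G - 5*I*√5)/3)
b(10) + 315*(-291) = (⅔)*10*(-1*10 + 5*I*√5) + 315*(-291) = (⅔)*10*(-10 + 5*I*√5) - 91665 = (-200/3 + 100*I*√5/3) - 91665 = -275195/3 + 100*I*√5/3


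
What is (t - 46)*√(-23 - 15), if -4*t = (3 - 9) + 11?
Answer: -189*I*√38/4 ≈ -291.27*I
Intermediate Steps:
t = -5/4 (t = -((3 - 9) + 11)/4 = -(-6 + 11)/4 = -¼*5 = -5/4 ≈ -1.2500)
(t - 46)*√(-23 - 15) = (-5/4 - 46)*√(-23 - 15) = -189*I*√38/4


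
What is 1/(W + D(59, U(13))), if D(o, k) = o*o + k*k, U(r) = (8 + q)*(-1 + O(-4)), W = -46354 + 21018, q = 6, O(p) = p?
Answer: -1/16955 ≈ -5.8980e-5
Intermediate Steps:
W = -25336
U(r) = -70 (U(r) = (8 + 6)*(-1 - 4) = 14*(-5) = -70)
D(o, k) = k² + o² (D(o, k) = o² + k² = k² + o²)
1/(W + D(59, U(13))) = 1/(-25336 + ((-70)² + 59²)) = 1/(-25336 + (4900 + 3481)) = 1/(-25336 + 8381) = 1/(-16955) = -1/16955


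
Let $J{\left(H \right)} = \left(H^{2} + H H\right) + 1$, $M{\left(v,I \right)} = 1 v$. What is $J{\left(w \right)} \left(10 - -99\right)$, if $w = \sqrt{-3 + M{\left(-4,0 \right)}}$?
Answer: $-1417$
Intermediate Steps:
$M{\left(v,I \right)} = v$
$w = i \sqrt{7}$ ($w = \sqrt{-3 - 4} = \sqrt{-7} = i \sqrt{7} \approx 2.6458 i$)
$J{\left(H \right)} = 1 + 2 H^{2}$ ($J{\left(H \right)} = \left(H^{2} + H^{2}\right) + 1 = 2 H^{2} + 1 = 1 + 2 H^{2}$)
$J{\left(w \right)} \left(10 - -99\right) = \left(1 + 2 \left(i \sqrt{7}\right)^{2}\right) \left(10 - -99\right) = \left(1 + 2 \left(-7\right)\right) \left(10 + 99\right) = \left(1 - 14\right) 109 = \left(-13\right) 109 = -1417$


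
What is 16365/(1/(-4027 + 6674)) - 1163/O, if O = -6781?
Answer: 293740410218/6781 ≈ 4.3318e+7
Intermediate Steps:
16365/(1/(-4027 + 6674)) - 1163/O = 16365/(1/(-4027 + 6674)) - 1163/(-6781) = 16365/(1/2647) - 1163*(-1/6781) = 16365/(1/2647) + 1163/6781 = 16365*2647 + 1163/6781 = 43318155 + 1163/6781 = 293740410218/6781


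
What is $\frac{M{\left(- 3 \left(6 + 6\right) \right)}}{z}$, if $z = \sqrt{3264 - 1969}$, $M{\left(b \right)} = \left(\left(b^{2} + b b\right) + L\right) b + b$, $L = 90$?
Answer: $- \frac{96588 \sqrt{1295}}{1295} \approx -2684.0$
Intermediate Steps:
$M{\left(b \right)} = b + b \left(90 + 2 b^{2}\right)$ ($M{\left(b \right)} = \left(\left(b^{2} + b b\right) + 90\right) b + b = \left(\left(b^{2} + b^{2}\right) + 90\right) b + b = \left(2 b^{2} + 90\right) b + b = \left(90 + 2 b^{2}\right) b + b = b \left(90 + 2 b^{2}\right) + b = b + b \left(90 + 2 b^{2}\right)$)
$z = \sqrt{1295} \approx 35.986$
$\frac{M{\left(- 3 \left(6 + 6\right) \right)}}{z} = \frac{- 3 \left(6 + 6\right) \left(91 + 2 \left(- 3 \left(6 + 6\right)\right)^{2}\right)}{\sqrt{1295}} = \left(-3\right) 12 \left(91 + 2 \left(\left(-3\right) 12\right)^{2}\right) \frac{\sqrt{1295}}{1295} = - 36 \left(91 + 2 \left(-36\right)^{2}\right) \frac{\sqrt{1295}}{1295} = - 36 \left(91 + 2 \cdot 1296\right) \frac{\sqrt{1295}}{1295} = - 36 \left(91 + 2592\right) \frac{\sqrt{1295}}{1295} = \left(-36\right) 2683 \frac{\sqrt{1295}}{1295} = - 96588 \frac{\sqrt{1295}}{1295} = - \frac{96588 \sqrt{1295}}{1295}$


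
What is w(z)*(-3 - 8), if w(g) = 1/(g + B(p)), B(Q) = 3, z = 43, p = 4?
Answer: -11/46 ≈ -0.23913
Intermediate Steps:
w(g) = 1/(3 + g) (w(g) = 1/(g + 3) = 1/(3 + g))
w(z)*(-3 - 8) = (-3 - 8)/(3 + 43) = -11/46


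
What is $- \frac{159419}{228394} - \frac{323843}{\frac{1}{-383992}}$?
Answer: $\frac{28401506775983445}{228394} \approx 1.2435 \cdot 10^{11}$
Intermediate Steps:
$- \frac{159419}{228394} - \frac{323843}{\frac{1}{-383992}} = \left(-159419\right) \frac{1}{228394} - \frac{323843}{- \frac{1}{383992}} = - \frac{159419}{228394} - -124353121256 = - \frac{159419}{228394} + 124353121256 = \frac{28401506775983445}{228394}$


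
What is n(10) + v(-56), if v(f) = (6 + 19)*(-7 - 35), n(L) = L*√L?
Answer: -1050 + 10*√10 ≈ -1018.4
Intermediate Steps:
n(L) = L^(3/2)
v(f) = -1050 (v(f) = 25*(-42) = -1050)
n(10) + v(-56) = 10^(3/2) - 1050 = 10*√10 - 1050 = -1050 + 10*√10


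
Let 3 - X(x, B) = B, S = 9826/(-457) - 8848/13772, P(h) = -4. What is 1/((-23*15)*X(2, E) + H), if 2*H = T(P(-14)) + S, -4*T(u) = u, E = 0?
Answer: -3146902/3290311921 ≈ -0.00095641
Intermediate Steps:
S = -34841802/1573451 (S = 9826*(-1/457) - 8848*1/13772 = -9826/457 - 2212/3443 = -34841802/1573451 ≈ -22.144)
T(u) = -u/4
X(x, B) = 3 - B
H = -33268351/3146902 (H = (-¼*(-4) - 34841802/1573451)/2 = (1 - 34841802/1573451)/2 = (½)*(-33268351/1573451) = -33268351/3146902 ≈ -10.572)
1/((-23*15)*X(2, E) + H) = 1/((-23*15)*(3 - 1*0) - 33268351/3146902) = 1/(-345*(3 + 0) - 33268351/3146902) = 1/(-345*3 - 33268351/3146902) = 1/(-1035 - 33268351/3146902) = 1/(-3290311921/3146902) = -3146902/3290311921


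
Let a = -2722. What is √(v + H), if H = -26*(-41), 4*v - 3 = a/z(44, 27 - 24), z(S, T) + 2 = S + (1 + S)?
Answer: √32060109/174 ≈ 32.541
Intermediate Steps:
z(S, T) = -1 + 2*S (z(S, T) = -2 + (S + (1 + S)) = -2 + (1 + 2*S) = -1 + 2*S)
v = -2461/348 (v = ¾ + (-2722/(-1 + 2*44))/4 = ¾ + (-2722/(-1 + 88))/4 = ¾ + (-2722/87)/4 = ¾ + (-2722*1/87)/4 = ¾ + (¼)*(-2722/87) = ¾ - 1361/174 = -2461/348 ≈ -7.0718)
H = 1066
√(v + H) = √(-2461/348 + 1066) = √(368507/348) = √32060109/174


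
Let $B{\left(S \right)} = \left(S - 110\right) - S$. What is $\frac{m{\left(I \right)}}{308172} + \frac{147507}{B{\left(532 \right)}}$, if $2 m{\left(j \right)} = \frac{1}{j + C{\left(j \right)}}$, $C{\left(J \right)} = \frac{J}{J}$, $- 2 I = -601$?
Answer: $- \frac{13705444451951}{10220524380} \approx -1341.0$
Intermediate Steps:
$I = \frac{601}{2}$ ($I = \left(- \frac{1}{2}\right) \left(-601\right) = \frac{601}{2} \approx 300.5$)
$C{\left(J \right)} = 1$
$m{\left(j \right)} = \frac{1}{2 \left(1 + j\right)}$ ($m{\left(j \right)} = \frac{1}{2 \left(j + 1\right)} = \frac{1}{2 \left(1 + j\right)}$)
$B{\left(S \right)} = -110$ ($B{\left(S \right)} = \left(S - 110\right) - S = \left(-110 + S\right) - S = -110$)
$\frac{m{\left(I \right)}}{308172} + \frac{147507}{B{\left(532 \right)}} = \frac{\frac{1}{2} \frac{1}{1 + \frac{601}{2}}}{308172} + \frac{147507}{-110} = \frac{1}{2 \cdot \frac{603}{2}} \cdot \frac{1}{308172} + 147507 \left(- \frac{1}{110}\right) = \frac{1}{2} \cdot \frac{2}{603} \cdot \frac{1}{308172} - \frac{147507}{110} = \frac{1}{603} \cdot \frac{1}{308172} - \frac{147507}{110} = \frac{1}{185827716} - \frac{147507}{110} = - \frac{13705444451951}{10220524380}$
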